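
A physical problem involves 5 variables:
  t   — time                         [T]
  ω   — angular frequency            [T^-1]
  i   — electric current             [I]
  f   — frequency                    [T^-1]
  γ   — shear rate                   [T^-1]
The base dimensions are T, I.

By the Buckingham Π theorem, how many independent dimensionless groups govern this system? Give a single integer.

Write exponents as rows T,I / cols t,ω,i,f,γ:
  T: [ 1 -1  0 -1 -1]
  I: [ 0  0  1  0  0]
Echelon form has 2 nonzero rows (pivots: t,i)
5 vars − rank 2 = 3 Π groups

3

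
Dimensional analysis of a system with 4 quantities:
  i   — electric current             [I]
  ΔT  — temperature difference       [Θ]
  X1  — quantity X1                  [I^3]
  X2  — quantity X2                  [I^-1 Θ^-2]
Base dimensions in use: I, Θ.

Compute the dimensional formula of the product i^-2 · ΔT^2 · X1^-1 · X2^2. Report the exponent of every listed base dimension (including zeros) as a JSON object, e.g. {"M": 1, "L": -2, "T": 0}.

Exponent matrix [I,Θ] × [i,ΔT,X1,X2]:
  I: [ 1  0  3 -1]
  Θ: [ 0  1  0 -2]
  [I]: (-2)·1+(2)·0+(-1)·3+(2)·-1 = -7
  [Θ]: (-2)·0+(2)·1+(-1)·0+(2)·-2 = -2
⇒ I^-7 Θ^-2

{"I": -7, "Θ": -2}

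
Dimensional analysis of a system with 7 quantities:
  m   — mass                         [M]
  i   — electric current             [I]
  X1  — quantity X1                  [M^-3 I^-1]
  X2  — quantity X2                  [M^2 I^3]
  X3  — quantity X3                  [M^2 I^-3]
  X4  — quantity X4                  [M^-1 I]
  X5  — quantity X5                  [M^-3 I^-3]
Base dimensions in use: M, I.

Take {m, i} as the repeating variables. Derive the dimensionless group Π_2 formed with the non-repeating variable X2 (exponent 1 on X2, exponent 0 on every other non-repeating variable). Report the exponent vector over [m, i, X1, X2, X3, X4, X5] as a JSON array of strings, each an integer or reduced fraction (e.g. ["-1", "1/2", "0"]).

["-2", "-3", "0", "1", "0", "0", "0"]

Write exponents as rows M,I / cols m,i,X1,X2,X3,X4,X5:
  M: [ 1  0 -3  2  2 -1 -3]
  I: [ 0  1 -1  3 -3  1 -3]
Echelon form has 2 nonzero rows (pivots: m,i)
Repeat: m,i; free: X1,X2,X3,X4,X5
RREF:
  r0: [   1    0   -3    2    2   -1   -3]
  r1: [   0    1   -1    3   -3    1   -3]
Fix exponent of X2 at 1, X1 at 0, X3 at 0, X4 at 0, X5 at 0; solve each RREF row for its pivot's exponent:
  r0: exp(m) + (2)·1 = 0 ⇒ exp(m) = -2
  r1: exp(i) + (3)·1 = 0 ⇒ exp(i) = -3
Π_2 = m^-2 · i^-3 · X2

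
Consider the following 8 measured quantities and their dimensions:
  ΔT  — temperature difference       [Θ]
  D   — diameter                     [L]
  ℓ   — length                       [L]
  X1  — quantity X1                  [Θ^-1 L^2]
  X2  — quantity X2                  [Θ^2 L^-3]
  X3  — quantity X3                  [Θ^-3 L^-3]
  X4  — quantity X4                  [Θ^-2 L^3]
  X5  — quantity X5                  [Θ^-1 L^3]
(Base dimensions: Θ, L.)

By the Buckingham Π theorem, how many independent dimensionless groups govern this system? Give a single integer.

Dimensional matrix (Θ×L by ΔT×D×ℓ×X1×X2×X3×X4×X5):
  Θ: [ 1  0  0 -1  2 -3 -2 -1]
  L: [ 0  1  1  2 -3 -3  3  3]
Echelon form has 2 nonzero rows (pivots: ΔT,D)
n=8, r=2 ⇒ 6 dimensionless groups

6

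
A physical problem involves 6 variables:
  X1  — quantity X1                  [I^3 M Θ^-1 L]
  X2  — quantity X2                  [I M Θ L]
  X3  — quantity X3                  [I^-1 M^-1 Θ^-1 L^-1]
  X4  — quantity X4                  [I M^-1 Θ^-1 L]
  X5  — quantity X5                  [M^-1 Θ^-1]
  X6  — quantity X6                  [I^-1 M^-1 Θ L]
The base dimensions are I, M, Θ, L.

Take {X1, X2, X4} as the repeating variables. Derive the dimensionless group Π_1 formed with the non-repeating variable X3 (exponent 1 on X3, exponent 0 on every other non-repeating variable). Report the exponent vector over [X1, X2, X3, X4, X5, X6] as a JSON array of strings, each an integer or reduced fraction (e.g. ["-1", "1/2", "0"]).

["0", "1", "1", "0", "0", "0"]

Exponent matrix [I,M,Θ,L] × [X1,X2,X3,X4,X5,X6]:
  I: [ 3  1 -1  1  0 -1]
  M: [ 1  1 -1 -1 -1 -1]
  Θ: [-1  1 -1 -1 -1  1]
  L: [ 1  1 -1  1  0  1]
Echelon form has 3 nonzero rows (pivots: X1,X2,X4)
Repeat: X1,X2,X4; free: X3,X5,X6
RREF:
  r0: [   1    0    0    0    0   -1]
  r1: [   0    1   -1    0 -1/2    1]
  r2: [   0    0    0    1  1/2    1]
  r3: [   0    0    0    0    0    0]
Fix exponent of X3 at 1, X5 at 0, X6 at 0; solve each RREF row for its pivot's exponent:
  r0: exp(X1) + (0)·1 = 0 ⇒ exp(X1) = 0
  r1: exp(X2) + (-1)·1 = 0 ⇒ exp(X2) = 1
  r2: exp(X4) + (0)·1 = 0 ⇒ exp(X4) = 0
Π_1 = X2 · X3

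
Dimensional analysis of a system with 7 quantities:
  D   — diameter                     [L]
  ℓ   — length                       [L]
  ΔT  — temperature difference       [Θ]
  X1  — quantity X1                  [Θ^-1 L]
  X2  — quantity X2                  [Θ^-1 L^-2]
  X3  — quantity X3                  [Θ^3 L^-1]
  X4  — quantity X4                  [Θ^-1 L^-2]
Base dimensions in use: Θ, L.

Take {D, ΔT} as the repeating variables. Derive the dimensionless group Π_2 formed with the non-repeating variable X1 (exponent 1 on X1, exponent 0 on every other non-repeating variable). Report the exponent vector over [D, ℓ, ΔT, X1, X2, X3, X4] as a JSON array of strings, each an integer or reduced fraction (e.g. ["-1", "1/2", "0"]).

Write exponents as rows Θ,L / cols D,ℓ,ΔT,X1,X2,X3,X4:
  Θ: [ 0  0  1 -1 -1  3 -1]
  L: [ 1  1  0  1 -2 -1 -2]
Echelon form has 2 nonzero rows (pivots: D,ΔT)
Repeat: D,ΔT; free: ℓ,X1,X2,X3,X4
RREF:
  r0: [   1    1    0    1   -2   -1   -2]
  r1: [   0    0    1   -1   -1    3   -1]
Fix exponent of X1 at 1, ℓ at 0, X2 at 0, X3 at 0, X4 at 0; solve each RREF row for its pivot's exponent:
  r0: exp(D) + (1)·1 = 0 ⇒ exp(D) = -1
  r1: exp(ΔT) + (-1)·1 = 0 ⇒ exp(ΔT) = 1
Π_2 = D^-1 · ΔT · X1

["-1", "0", "1", "1", "0", "0", "0"]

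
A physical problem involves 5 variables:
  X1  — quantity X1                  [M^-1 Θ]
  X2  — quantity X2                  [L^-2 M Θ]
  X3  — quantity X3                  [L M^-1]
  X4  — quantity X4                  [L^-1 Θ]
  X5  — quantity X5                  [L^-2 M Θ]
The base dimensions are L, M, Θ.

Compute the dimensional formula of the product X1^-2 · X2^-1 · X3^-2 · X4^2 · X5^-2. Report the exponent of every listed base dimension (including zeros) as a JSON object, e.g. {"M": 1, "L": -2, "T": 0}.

{"L": 2, "M": 1, "Θ": -3}

Write exponents as rows L,M,Θ / cols X1,X2,X3,X4,X5:
  L: [ 0 -2  1 -1 -2]
  M: [-1  1 -1  0  1]
  Θ: [ 1  1  0  1  1]
  [L]: (-2)·0+(-1)·-2+(-2)·1+(2)·-1+(-2)·-2 = 2
  [M]: (-2)·-1+(-1)·1+(-2)·-1+(2)·0+(-2)·1 = 1
  [Θ]: (-2)·1+(-1)·1+(-2)·0+(2)·1+(-2)·1 = -3
⇒ L^2 M Θ^-3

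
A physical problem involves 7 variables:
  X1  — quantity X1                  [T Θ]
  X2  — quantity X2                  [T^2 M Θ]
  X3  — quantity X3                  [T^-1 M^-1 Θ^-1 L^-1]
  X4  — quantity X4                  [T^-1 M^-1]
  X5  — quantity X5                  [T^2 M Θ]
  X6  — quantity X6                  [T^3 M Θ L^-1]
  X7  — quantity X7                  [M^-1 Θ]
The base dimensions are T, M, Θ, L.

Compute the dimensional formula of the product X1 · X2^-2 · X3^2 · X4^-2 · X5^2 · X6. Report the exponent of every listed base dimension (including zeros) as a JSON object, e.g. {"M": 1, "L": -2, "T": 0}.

{"T": 4, "M": 1, "Θ": 0, "L": -3}

Dimensional matrix (T×M×Θ×L by X1×X2×X3×X4×X5×X6×X7):
  T: [ 1  2 -1 -1  2  3  0]
  M: [ 0  1 -1 -1  1  1 -1]
  Θ: [ 1  1 -1  0  1  1  1]
  L: [ 0  0 -1  0  0 -1  0]
  [T]: (1)·1+(-2)·2+(2)·-1+(-2)·-1+(2)·2+(1)·3 = 4
  [M]: (1)·0+(-2)·1+(2)·-1+(-2)·-1+(2)·1+(1)·1 = 1
  [Θ]: (1)·1+(-2)·1+(2)·-1+(-2)·0+(2)·1+(1)·1 = 0
  [L]: (1)·0+(-2)·0+(2)·-1+(-2)·0+(2)·0+(1)·-1 = -3
⇒ T^4 M L^-3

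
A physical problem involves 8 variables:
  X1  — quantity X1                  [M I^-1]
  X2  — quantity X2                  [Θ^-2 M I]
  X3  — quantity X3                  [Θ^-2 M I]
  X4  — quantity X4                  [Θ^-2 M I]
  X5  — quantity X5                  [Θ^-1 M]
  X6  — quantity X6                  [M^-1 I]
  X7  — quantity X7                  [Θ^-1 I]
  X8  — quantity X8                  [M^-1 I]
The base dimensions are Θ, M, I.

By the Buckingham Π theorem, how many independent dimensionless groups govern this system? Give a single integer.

6

Exponent matrix [Θ,M,I] × [X1,X2,X3,X4,X5,X6,X7,X8]:
  Θ: [ 0 -2 -2 -2 -1  0 -1  0]
  M: [ 1  1  1  1  1 -1  0 -1]
  I: [-1  1  1  1  0  1  1  1]
Echelon form has 2 nonzero rows (pivots: X1,X2)
n=8, r=2 ⇒ 6 dimensionless groups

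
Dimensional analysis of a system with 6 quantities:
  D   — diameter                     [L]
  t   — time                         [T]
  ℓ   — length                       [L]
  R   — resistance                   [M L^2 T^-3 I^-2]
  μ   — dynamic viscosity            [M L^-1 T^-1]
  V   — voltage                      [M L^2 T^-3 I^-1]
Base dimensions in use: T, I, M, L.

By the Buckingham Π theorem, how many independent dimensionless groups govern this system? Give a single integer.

Dimensional matrix (T×I×M×L by D×t×ℓ×R×μ×V):
  T: [ 0  1  0 -3 -1 -3]
  I: [ 0  0  0 -2  0 -1]
  M: [ 0  0  0  1  1  1]
  L: [ 1  0  1  2 -1  2]
Echelon form has 4 nonzero rows (pivots: D,t,R,μ)
6 vars − rank 4 = 2 Π groups

2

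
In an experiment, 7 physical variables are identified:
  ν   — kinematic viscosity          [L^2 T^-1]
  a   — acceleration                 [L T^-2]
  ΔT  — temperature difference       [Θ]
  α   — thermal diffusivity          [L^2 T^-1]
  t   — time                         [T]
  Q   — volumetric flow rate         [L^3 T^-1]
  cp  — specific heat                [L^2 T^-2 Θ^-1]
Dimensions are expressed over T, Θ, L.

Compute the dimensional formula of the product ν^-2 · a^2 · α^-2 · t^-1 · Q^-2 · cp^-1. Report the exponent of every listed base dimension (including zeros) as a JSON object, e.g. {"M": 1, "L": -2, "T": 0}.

Write exponents as rows T,Θ,L / cols ν,a,ΔT,α,t,Q,cp:
  T: [-1 -2  0 -1  1 -1 -2]
  Θ: [ 0  0  1  0  0  0 -1]
  L: [ 2  1  0  2  0  3  2]
  [T]: (-2)·-1+(2)·-2+(-2)·-1+(-1)·1+(-2)·-1+(-1)·-2 = 3
  [Θ]: (-2)·0+(2)·0+(-2)·0+(-1)·0+(-2)·0+(-1)·-1 = 1
  [L]: (-2)·2+(2)·1+(-2)·2+(-1)·0+(-2)·3+(-1)·2 = -14
⇒ T^3 Θ L^-14

{"T": 3, "Θ": 1, "L": -14}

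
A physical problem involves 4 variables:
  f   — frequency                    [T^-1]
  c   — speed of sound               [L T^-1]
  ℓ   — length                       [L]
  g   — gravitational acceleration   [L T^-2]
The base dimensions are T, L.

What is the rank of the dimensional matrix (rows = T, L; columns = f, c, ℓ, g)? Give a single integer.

Dimensional matrix (T×L by f×c×ℓ×g):
  T: [-1 -1  0 -2]
  L: [ 0  1  1  1]
Echelon form has 2 nonzero rows (pivots: f,c)

2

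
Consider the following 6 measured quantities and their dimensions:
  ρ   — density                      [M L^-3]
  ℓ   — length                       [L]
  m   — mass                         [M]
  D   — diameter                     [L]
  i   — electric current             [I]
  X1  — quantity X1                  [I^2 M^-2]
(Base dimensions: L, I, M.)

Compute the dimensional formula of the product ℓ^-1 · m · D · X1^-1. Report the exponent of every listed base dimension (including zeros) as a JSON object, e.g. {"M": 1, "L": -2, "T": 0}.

{"L": 0, "I": -2, "M": 3}

Write exponents as rows L,I,M / cols ρ,ℓ,m,D,i,X1:
  L: [-3  1  0  1  0  0]
  I: [ 0  0  0  0  1  2]
  M: [ 1  0  1  0  0 -2]
  [L]: (-1)·1+(1)·0+(1)·1+(-1)·0 = 0
  [I]: (-1)·0+(1)·0+(1)·0+(-1)·2 = -2
  [M]: (-1)·0+(1)·1+(1)·0+(-1)·-2 = 3
⇒ I^-2 M^3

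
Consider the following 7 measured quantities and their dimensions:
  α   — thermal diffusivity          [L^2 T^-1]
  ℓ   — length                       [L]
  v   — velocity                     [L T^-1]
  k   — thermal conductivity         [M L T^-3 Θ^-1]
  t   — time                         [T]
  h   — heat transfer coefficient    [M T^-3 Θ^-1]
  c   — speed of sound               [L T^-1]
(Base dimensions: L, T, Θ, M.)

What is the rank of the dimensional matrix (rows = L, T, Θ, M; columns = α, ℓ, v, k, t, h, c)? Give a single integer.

Exponent matrix [L,T,Θ,M] × [α,ℓ,v,k,t,h,c]:
  L: [ 2  1  1  1  0  0  1]
  T: [-1  0 -1 -3  1 -3 -1]
  Θ: [ 0  0  0 -1  0 -1  0]
  M: [ 0  0  0  1  0  1  0]
RREF → pivots at {α,ℓ,k} ⇒ r = 3

3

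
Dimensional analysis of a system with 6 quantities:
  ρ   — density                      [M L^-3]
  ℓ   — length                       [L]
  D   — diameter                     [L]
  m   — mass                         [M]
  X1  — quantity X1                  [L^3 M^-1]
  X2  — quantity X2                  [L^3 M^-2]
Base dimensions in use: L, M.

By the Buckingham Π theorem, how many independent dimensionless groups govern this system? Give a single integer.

4

Dimensional matrix (L×M by ρ×ℓ×D×m×X1×X2):
  L: [-3  1  1  0  3  3]
  M: [ 1  0  0  1 -1 -2]
Echelon form has 2 nonzero rows (pivots: ρ,ℓ)
n=6, r=2 ⇒ 4 dimensionless groups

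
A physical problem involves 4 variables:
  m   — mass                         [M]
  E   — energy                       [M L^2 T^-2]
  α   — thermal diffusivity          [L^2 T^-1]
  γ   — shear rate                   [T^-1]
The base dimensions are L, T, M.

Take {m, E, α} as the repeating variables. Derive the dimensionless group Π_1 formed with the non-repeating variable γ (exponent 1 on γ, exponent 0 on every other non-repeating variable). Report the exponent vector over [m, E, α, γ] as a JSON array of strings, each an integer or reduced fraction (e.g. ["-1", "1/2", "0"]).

["1", "-1", "1", "1"]

Exponent matrix [L,T,M] × [m,E,α,γ]:
  L: [ 0  2  2  0]
  T: [ 0 -2 -1 -1]
  M: [ 1  1  0  0]
Row reduction gives pivot columns m,E,α; rank = 3
Repeat: m,E,α; free: γ
RREF:
  r0: [   1    0    0   -1]
  r1: [   0    1    0    1]
  r2: [   0    0    1   -1]
Fix exponent of γ at 1; solve each RREF row for its pivot's exponent:
  r0: exp(m) + (-1)·1 = 0 ⇒ exp(m) = 1
  r1: exp(E) + (1)·1 = 0 ⇒ exp(E) = -1
  r2: exp(α) + (-1)·1 = 0 ⇒ exp(α) = 1
Π_1 = m · E^-1 · α · γ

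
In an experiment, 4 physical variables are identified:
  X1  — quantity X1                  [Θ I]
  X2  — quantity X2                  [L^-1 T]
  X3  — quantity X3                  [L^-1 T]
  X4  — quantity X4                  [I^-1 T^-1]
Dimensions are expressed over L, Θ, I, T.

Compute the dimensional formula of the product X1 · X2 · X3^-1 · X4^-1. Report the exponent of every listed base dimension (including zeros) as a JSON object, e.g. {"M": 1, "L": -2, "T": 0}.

{"L": 0, "Θ": 1, "I": 2, "T": 1}

Dimensional matrix (L×Θ×I×T by X1×X2×X3×X4):
  L: [ 0 -1 -1  0]
  Θ: [ 1  0  0  0]
  I: [ 1  0  0 -1]
  T: [ 0  1  1 -1]
  [L]: (1)·0+(1)·-1+(-1)·-1+(-1)·0 = 0
  [Θ]: (1)·1+(1)·0+(-1)·0+(-1)·0 = 1
  [I]: (1)·1+(1)·0+(-1)·0+(-1)·-1 = 2
  [T]: (1)·0+(1)·1+(-1)·1+(-1)·-1 = 1
⇒ Θ I^2 T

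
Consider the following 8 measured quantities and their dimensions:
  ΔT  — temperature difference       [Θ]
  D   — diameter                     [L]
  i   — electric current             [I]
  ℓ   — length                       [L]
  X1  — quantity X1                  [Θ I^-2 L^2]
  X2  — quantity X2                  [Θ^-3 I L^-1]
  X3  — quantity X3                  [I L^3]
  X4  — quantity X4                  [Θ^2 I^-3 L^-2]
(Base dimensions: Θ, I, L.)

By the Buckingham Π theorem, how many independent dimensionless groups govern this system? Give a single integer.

Write exponents as rows Θ,I,L / cols ΔT,D,i,ℓ,X1,X2,X3,X4:
  Θ: [ 1  0  0  0  1 -3  0  2]
  I: [ 0  0  1  0 -2  1  1 -3]
  L: [ 0  1  0  1  2 -1  3 -2]
RREF → pivots at {ΔT,D,i} ⇒ r = 3
n=8, r=3 ⇒ 5 dimensionless groups

5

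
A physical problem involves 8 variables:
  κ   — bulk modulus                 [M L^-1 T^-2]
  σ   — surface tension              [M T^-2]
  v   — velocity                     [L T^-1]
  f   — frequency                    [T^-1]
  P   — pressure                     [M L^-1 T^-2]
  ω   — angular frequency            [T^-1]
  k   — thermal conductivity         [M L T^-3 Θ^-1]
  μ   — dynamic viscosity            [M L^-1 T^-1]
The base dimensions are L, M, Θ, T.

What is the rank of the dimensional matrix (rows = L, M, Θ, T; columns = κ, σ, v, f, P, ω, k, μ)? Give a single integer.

Exponent matrix [L,M,Θ,T] × [κ,σ,v,f,P,ω,k,μ]:
  L: [-1  0  1  0 -1  0  1 -1]
  M: [ 1  1  0  0  1  0  1  1]
  Θ: [ 0  0  0  0  0  0 -1  0]
  T: [-2 -2 -1 -1 -2 -1 -3 -1]
Echelon form has 4 nonzero rows (pivots: κ,σ,v,k)

4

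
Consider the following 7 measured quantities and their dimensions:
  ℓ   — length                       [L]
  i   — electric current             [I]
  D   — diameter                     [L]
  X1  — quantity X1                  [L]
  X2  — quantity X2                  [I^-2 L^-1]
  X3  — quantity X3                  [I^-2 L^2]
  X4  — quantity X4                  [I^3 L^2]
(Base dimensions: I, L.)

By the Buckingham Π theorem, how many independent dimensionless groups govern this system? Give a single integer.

5

Exponent matrix [I,L] × [ℓ,i,D,X1,X2,X3,X4]:
  I: [ 0  1  0  0 -2 -2  3]
  L: [ 1  0  1  1 -1  2  2]
Echelon form has 2 nonzero rows (pivots: ℓ,i)
7 vars − rank 2 = 5 Π groups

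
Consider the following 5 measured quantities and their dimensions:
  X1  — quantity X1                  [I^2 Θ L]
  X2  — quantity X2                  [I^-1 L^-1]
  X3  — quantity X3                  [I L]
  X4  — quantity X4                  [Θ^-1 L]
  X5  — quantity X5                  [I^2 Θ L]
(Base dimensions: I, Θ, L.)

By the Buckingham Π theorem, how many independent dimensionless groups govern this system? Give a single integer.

Write exponents as rows I,Θ,L / cols X1,X2,X3,X4,X5:
  I: [ 2 -1  1  0  2]
  Θ: [ 1  0  0 -1  1]
  L: [ 1 -1  1  1  1]
Echelon form has 2 nonzero rows (pivots: X1,X2)
Π count = n − r = 5 − 2 = 3

3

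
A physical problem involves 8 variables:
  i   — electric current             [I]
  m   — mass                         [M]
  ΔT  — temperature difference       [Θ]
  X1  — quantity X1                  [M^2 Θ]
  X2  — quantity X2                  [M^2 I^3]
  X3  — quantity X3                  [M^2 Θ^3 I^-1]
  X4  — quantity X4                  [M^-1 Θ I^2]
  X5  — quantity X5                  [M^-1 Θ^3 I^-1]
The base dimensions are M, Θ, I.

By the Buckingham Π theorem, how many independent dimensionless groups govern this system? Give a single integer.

Dimensional matrix (M×Θ×I by i×m×ΔT×X1×X2×X3×X4×X5):
  M: [ 0  1  0  2  2  2 -1 -1]
  Θ: [ 0  0  1  1  0  3  1  3]
  I: [ 1  0  0  0  3 -1  2 -1]
Echelon form has 3 nonzero rows (pivots: i,m,ΔT)
Π count = n − r = 8 − 3 = 5

5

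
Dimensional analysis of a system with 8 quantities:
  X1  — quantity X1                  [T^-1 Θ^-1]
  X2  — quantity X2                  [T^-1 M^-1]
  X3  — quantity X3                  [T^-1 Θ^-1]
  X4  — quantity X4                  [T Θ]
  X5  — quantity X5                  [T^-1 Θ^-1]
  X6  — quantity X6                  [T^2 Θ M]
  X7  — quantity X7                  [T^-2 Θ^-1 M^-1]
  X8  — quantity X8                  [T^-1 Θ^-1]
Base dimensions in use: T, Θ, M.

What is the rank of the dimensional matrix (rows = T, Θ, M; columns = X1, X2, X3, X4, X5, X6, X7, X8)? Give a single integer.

Exponent matrix [T,Θ,M] × [X1,X2,X3,X4,X5,X6,X7,X8]:
  T: [-1 -1 -1  1 -1  2 -2 -1]
  Θ: [-1  0 -1  1 -1  1 -1 -1]
  M: [ 0 -1  0  0  0  1 -1  0]
RREF → pivots at {X1,X2} ⇒ r = 2

2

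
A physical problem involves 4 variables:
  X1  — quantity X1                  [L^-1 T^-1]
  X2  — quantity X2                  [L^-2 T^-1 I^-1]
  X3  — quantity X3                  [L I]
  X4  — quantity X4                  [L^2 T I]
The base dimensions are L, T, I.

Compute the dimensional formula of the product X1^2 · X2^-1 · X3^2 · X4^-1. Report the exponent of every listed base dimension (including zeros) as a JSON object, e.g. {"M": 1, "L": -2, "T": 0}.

Dimensional matrix (L×T×I by X1×X2×X3×X4):
  L: [-1 -2  1  2]
  T: [-1 -1  0  1]
  I: [ 0 -1  1  1]
  [L]: (2)·-1+(-1)·-2+(2)·1+(-1)·2 = 0
  [T]: (2)·-1+(-1)·-1+(2)·0+(-1)·1 = -2
  [I]: (2)·0+(-1)·-1+(2)·1+(-1)·1 = 2
⇒ T^-2 I^2

{"L": 0, "T": -2, "I": 2}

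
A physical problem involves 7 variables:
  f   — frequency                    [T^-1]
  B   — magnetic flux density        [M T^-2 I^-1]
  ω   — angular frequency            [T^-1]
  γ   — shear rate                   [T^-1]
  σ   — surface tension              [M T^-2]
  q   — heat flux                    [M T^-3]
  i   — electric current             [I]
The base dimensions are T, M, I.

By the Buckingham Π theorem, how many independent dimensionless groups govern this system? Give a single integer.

4

Exponent matrix [T,M,I] × [f,B,ω,γ,σ,q,i]:
  T: [-1 -2 -1 -1 -2 -3  0]
  M: [ 0  1  0  0  1  1  0]
  I: [ 0 -1  0  0  0  0  1]
RREF → pivots at {f,B,σ} ⇒ r = 3
n=7, r=3 ⇒ 4 dimensionless groups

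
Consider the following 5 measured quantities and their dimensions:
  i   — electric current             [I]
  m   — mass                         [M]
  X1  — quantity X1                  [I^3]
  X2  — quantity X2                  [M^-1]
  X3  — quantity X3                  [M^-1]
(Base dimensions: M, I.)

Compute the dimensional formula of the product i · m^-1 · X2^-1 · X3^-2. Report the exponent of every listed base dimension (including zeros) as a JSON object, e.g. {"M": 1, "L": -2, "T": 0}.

{"M": 2, "I": 1}

Exponent matrix [M,I] × [i,m,X1,X2,X3]:
  M: [ 0  1  0 -1 -1]
  I: [ 1  0  3  0  0]
  [M]: (1)·0+(-1)·1+(-1)·-1+(-2)·-1 = 2
  [I]: (1)·1+(-1)·0+(-1)·0+(-2)·0 = 1
⇒ M^2 I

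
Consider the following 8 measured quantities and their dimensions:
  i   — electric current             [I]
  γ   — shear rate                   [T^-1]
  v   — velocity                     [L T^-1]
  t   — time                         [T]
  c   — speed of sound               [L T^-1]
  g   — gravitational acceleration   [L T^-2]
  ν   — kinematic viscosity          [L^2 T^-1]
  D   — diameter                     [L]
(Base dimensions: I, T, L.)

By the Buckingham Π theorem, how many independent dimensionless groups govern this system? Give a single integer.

Exponent matrix [I,T,L] × [i,γ,v,t,c,g,ν,D]:
  I: [ 1  0  0  0  0  0  0  0]
  T: [ 0 -1 -1  1 -1 -2 -1  0]
  L: [ 0  0  1  0  1  1  2  1]
Row reduction gives pivot columns i,γ,v; rank = 3
n=8, r=3 ⇒ 5 dimensionless groups

5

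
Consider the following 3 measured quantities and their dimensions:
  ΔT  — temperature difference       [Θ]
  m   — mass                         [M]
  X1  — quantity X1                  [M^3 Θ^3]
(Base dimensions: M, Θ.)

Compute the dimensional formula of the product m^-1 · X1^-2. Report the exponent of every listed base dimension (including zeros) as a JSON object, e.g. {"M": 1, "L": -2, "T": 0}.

Dimensional matrix (M×Θ by ΔT×m×X1):
  M: [ 0  1  3]
  Θ: [ 1  0  3]
  [M]: (-1)·1+(-2)·3 = -7
  [Θ]: (-1)·0+(-2)·3 = -6
⇒ M^-7 Θ^-6

{"M": -7, "Θ": -6}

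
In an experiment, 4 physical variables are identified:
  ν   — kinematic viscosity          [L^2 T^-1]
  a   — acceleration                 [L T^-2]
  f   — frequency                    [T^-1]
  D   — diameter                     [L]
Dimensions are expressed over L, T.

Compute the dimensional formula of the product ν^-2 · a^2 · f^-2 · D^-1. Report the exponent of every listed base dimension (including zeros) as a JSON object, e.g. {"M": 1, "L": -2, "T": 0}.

{"L": -3, "T": 0}

Exponent matrix [L,T] × [ν,a,f,D]:
  L: [ 2  1  0  1]
  T: [-1 -2 -1  0]
  [L]: (-2)·2+(2)·1+(-2)·0+(-1)·1 = -3
  [T]: (-2)·-1+(2)·-2+(-2)·-1+(-1)·0 = 0
⇒ L^-3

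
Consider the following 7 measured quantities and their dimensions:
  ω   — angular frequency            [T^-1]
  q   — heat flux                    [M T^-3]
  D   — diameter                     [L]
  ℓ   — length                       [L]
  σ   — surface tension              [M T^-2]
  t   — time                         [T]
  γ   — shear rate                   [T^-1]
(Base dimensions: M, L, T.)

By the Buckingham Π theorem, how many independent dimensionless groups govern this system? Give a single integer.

Write exponents as rows M,L,T / cols ω,q,D,ℓ,σ,t,γ:
  M: [ 0  1  0  0  1  0  0]
  L: [ 0  0  1  1  0  0  0]
  T: [-1 -3  0  0 -2  1 -1]
RREF → pivots at {ω,q,D} ⇒ r = 3
n=7, r=3 ⇒ 4 dimensionless groups

4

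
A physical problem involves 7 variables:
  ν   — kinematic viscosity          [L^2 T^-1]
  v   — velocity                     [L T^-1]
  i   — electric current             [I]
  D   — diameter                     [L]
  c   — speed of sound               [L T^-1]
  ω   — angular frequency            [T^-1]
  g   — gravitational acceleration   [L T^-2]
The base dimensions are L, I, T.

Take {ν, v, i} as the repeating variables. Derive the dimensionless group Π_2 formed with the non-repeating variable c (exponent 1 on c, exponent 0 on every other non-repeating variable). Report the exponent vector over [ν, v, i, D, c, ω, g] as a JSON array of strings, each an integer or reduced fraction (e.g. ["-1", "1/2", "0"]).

["0", "-1", "0", "0", "1", "0", "0"]

Dimensional matrix (L×I×T by ν×v×i×D×c×ω×g):
  L: [ 2  1  0  1  1  0  1]
  I: [ 0  0  1  0  0  0  0]
  T: [-1 -1  0  0 -1 -1 -2]
Echelon form has 3 nonzero rows (pivots: ν,v,i)
Repeat: ν,v,i; free: D,c,ω,g
RREF:
  r0: [   1    0    0    1    0   -1   -1]
  r1: [   0    1    0   -1    1    2    3]
  r2: [   0    0    1    0    0    0    0]
Fix exponent of c at 1, D at 0, ω at 0, g at 0; solve each RREF row for its pivot's exponent:
  r0: exp(ν) + (0)·1 = 0 ⇒ exp(ν) = 0
  r1: exp(v) + (1)·1 = 0 ⇒ exp(v) = -1
  r2: exp(i) + (0)·1 = 0 ⇒ exp(i) = 0
Π_2 = v^-1 · c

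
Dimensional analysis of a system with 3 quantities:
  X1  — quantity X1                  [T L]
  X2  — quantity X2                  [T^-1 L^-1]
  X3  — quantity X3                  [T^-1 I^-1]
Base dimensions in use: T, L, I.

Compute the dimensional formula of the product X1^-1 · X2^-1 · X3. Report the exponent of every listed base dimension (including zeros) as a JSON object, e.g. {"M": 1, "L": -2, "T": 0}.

{"T": -1, "L": 0, "I": -1}

Write exponents as rows T,L,I / cols X1,X2,X3:
  T: [ 1 -1 -1]
  L: [ 1 -1  0]
  I: [ 0  0 -1]
  [T]: (-1)·1+(-1)·-1+(1)·-1 = -1
  [L]: (-1)·1+(-1)·-1+(1)·0 = 0
  [I]: (-1)·0+(-1)·0+(1)·-1 = -1
⇒ T^-1 I^-1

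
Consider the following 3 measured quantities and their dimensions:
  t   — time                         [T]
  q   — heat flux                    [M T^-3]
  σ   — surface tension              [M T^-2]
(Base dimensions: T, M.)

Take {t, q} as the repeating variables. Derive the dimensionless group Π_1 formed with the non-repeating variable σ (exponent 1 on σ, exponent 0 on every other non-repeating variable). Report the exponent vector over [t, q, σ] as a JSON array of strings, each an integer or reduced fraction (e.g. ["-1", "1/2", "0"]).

Exponent matrix [T,M] × [t,q,σ]:
  T: [ 1 -3 -2]
  M: [ 0  1  1]
Row reduction gives pivot columns t,q; rank = 2
Pivot set = {t,q}, free = {σ}
RREF:
  r0: [   1    0    1]
  r1: [   0    1    1]
Fix exponent of σ at 1; solve each RREF row for its pivot's exponent:
  r0: exp(t) + (1)·1 = 0 ⇒ exp(t) = -1
  r1: exp(q) + (1)·1 = 0 ⇒ exp(q) = -1
Π_1 = t^-1 · q^-1 · σ

["-1", "-1", "1"]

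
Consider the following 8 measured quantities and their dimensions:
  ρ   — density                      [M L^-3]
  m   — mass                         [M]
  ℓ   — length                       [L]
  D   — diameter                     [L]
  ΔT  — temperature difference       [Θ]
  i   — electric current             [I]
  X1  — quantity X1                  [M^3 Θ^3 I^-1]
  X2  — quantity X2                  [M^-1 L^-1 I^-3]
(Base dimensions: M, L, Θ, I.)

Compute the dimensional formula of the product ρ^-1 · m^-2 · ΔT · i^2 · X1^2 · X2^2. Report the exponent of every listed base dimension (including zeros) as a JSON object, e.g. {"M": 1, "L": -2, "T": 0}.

{"M": 1, "L": 1, "Θ": 7, "I": -6}

Exponent matrix [M,L,Θ,I] × [ρ,m,ℓ,D,ΔT,i,X1,X2]:
  M: [ 1  1  0  0  0  0  3 -1]
  L: [-3  0  1  1  0  0  0 -1]
  Θ: [ 0  0  0  0  1  0  3  0]
  I: [ 0  0  0  0  0  1 -1 -3]
  [M]: (-1)·1+(-2)·1+(1)·0+(2)·0+(2)·3+(2)·-1 = 1
  [L]: (-1)·-3+(-2)·0+(1)·0+(2)·0+(2)·0+(2)·-1 = 1
  [Θ]: (-1)·0+(-2)·0+(1)·1+(2)·0+(2)·3+(2)·0 = 7
  [I]: (-1)·0+(-2)·0+(1)·0+(2)·1+(2)·-1+(2)·-3 = -6
⇒ M L Θ^7 I^-6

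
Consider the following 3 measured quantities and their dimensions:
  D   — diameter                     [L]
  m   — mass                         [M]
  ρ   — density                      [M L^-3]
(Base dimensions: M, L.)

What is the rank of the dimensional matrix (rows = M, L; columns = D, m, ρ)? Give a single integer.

Dimensional matrix (M×L by D×m×ρ):
  M: [ 0  1  1]
  L: [ 1  0 -3]
Row reduction gives pivot columns D,m; rank = 2

2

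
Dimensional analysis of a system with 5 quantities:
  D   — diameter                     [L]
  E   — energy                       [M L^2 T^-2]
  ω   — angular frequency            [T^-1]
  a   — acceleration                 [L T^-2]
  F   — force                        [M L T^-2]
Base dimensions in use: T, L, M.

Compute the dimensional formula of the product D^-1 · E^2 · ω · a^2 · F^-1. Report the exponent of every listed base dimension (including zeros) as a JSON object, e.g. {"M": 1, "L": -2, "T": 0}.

{"T": -7, "L": 4, "M": 1}

Exponent matrix [T,L,M] × [D,E,ω,a,F]:
  T: [ 0 -2 -1 -2 -2]
  L: [ 1  2  0  1  1]
  M: [ 0  1  0  0  1]
  [T]: (-1)·0+(2)·-2+(1)·-1+(2)·-2+(-1)·-2 = -7
  [L]: (-1)·1+(2)·2+(1)·0+(2)·1+(-1)·1 = 4
  [M]: (-1)·0+(2)·1+(1)·0+(2)·0+(-1)·1 = 1
⇒ T^-7 L^4 M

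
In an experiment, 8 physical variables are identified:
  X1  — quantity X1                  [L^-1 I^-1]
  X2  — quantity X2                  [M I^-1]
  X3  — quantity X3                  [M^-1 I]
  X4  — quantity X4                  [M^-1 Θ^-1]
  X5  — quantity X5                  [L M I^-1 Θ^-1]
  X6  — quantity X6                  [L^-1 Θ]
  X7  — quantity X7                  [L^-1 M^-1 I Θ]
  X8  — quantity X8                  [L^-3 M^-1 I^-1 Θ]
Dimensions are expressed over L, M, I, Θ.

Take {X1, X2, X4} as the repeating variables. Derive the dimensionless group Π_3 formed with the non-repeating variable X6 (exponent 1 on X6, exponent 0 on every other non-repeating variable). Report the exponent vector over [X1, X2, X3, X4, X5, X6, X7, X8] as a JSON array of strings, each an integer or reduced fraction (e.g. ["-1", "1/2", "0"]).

["-1", "1", "0", "1", "0", "1", "0", "0"]

Dimensional matrix (L×M×I×Θ by X1×X2×X3×X4×X5×X6×X7×X8):
  L: [-1  0  0  0  1 -1 -1 -3]
  M: [ 0  1 -1 -1  1  0 -1 -1]
  I: [-1 -1  1  0 -1  0  1 -1]
  Θ: [ 0  0  0 -1 -1  1  1  1]
Echelon form has 3 nonzero rows (pivots: X1,X2,X4)
Pivot set = {X1,X2,X4}, free = {X3,X5,X6,X7,X8}
RREF:
  r0: [   1    0    0    0   -1    1    1    3]
  r1: [   0    1   -1    0    2   -1   -2   -2]
  r2: [   0    0    0    1    1   -1   -1   -1]
  r3: [   0    0    0    0    0    0    0    0]
Fix exponent of X6 at 1, X3 at 0, X5 at 0, X7 at 0, X8 at 0; solve each RREF row for its pivot's exponent:
  r0: exp(X1) + (1)·1 = 0 ⇒ exp(X1) = -1
  r1: exp(X2) + (-1)·1 = 0 ⇒ exp(X2) = 1
  r2: exp(X4) + (-1)·1 = 0 ⇒ exp(X4) = 1
Π_3 = X1^-1 · X2 · X4 · X6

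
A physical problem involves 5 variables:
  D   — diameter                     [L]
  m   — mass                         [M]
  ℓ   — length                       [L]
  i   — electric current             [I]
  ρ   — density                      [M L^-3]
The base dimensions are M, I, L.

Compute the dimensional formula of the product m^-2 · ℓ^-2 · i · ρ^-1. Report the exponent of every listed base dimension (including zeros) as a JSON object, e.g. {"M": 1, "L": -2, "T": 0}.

Write exponents as rows M,I,L / cols D,m,ℓ,i,ρ:
  M: [ 0  1  0  0  1]
  I: [ 0  0  0  1  0]
  L: [ 1  0  1  0 -3]
  [M]: (-2)·1+(-2)·0+(1)·0+(-1)·1 = -3
  [I]: (-2)·0+(-2)·0+(1)·1+(-1)·0 = 1
  [L]: (-2)·0+(-2)·1+(1)·0+(-1)·-3 = 1
⇒ M^-3 I L

{"M": -3, "I": 1, "L": 1}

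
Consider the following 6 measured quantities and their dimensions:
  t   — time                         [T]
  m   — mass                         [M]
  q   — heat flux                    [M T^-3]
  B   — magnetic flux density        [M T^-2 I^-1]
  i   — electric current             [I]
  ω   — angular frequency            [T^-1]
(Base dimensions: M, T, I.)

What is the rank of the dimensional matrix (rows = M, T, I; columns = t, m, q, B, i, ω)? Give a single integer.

Exponent matrix [M,T,I] × [t,m,q,B,i,ω]:
  M: [ 0  1  1  1  0  0]
  T: [ 1  0 -3 -2  0 -1]
  I: [ 0  0  0 -1  1  0]
RREF → pivots at {t,m,B} ⇒ r = 3

3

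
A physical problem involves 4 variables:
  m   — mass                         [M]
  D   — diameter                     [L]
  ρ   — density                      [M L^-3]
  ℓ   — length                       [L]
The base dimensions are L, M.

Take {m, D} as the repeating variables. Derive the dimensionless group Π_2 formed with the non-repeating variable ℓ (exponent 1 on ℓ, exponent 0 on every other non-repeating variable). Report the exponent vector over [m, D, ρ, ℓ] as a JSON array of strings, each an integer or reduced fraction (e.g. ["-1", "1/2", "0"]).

Dimensional matrix (L×M by m×D×ρ×ℓ):
  L: [ 0  1 -3  1]
  M: [ 1  0  1  0]
Echelon form has 2 nonzero rows (pivots: m,D)
Pivot set = {m,D}, free = {ρ,ℓ}
RREF:
  r0: [   1    0    1    0]
  r1: [   0    1   -3    1]
Fix exponent of ℓ at 1, ρ at 0; solve each RREF row for its pivot's exponent:
  r0: exp(m) + (0)·1 = 0 ⇒ exp(m) = 0
  r1: exp(D) + (1)·1 = 0 ⇒ exp(D) = -1
Π_2 = D^-1 · ℓ

["0", "-1", "0", "1"]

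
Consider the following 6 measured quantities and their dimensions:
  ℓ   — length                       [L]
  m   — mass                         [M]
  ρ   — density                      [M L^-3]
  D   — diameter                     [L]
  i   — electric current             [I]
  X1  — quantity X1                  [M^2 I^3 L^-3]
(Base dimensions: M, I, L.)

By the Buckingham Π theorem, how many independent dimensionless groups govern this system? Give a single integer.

3

Exponent matrix [M,I,L] × [ℓ,m,ρ,D,i,X1]:
  M: [ 0  1  1  0  0  2]
  I: [ 0  0  0  0  1  3]
  L: [ 1  0 -3  1  0 -3]
RREF → pivots at {ℓ,m,i} ⇒ r = 3
6 vars − rank 3 = 3 Π groups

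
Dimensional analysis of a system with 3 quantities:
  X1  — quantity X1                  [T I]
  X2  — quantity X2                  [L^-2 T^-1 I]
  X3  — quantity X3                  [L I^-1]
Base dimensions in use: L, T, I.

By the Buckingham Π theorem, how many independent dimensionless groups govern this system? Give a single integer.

1

Dimensional matrix (L×T×I by X1×X2×X3):
  L: [ 0 -2  1]
  T: [ 1 -1  0]
  I: [ 1  1 -1]
Echelon form has 2 nonzero rows (pivots: X1,X2)
n=3, r=2 ⇒ 1 dimensionless group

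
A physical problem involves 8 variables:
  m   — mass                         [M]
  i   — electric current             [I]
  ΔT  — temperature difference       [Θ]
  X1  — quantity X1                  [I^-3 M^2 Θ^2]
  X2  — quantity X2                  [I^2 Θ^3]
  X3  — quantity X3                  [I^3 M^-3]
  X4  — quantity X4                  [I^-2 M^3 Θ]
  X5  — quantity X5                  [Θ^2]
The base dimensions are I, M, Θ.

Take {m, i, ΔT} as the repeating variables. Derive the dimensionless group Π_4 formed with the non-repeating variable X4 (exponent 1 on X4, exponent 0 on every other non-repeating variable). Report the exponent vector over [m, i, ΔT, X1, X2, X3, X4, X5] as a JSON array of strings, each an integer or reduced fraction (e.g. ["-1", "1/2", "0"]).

Write exponents as rows I,M,Θ / cols m,i,ΔT,X1,X2,X3,X4,X5:
  I: [ 0  1  0 -3  2  3 -2  0]
  M: [ 1  0  0  2  0 -3  3  0]
  Θ: [ 0  0  1  2  3  0  1  2]
Row reduction gives pivot columns m,i,ΔT; rank = 3
Pivot set = {m,i,ΔT}, free = {X1,X2,X3,X4,X5}
RREF:
  r0: [   1    0    0    2    0   -3    3    0]
  r1: [   0    1    0   -3    2    3   -2    0]
  r2: [   0    0    1    2    3    0    1    2]
Fix exponent of X4 at 1, X1 at 0, X2 at 0, X3 at 0, X5 at 0; solve each RREF row for its pivot's exponent:
  r0: exp(m) + (3)·1 = 0 ⇒ exp(m) = -3
  r1: exp(i) + (-2)·1 = 0 ⇒ exp(i) = 2
  r2: exp(ΔT) + (1)·1 = 0 ⇒ exp(ΔT) = -1
Π_4 = m^-3 · i^2 · ΔT^-1 · X4

["-3", "2", "-1", "0", "0", "0", "1", "0"]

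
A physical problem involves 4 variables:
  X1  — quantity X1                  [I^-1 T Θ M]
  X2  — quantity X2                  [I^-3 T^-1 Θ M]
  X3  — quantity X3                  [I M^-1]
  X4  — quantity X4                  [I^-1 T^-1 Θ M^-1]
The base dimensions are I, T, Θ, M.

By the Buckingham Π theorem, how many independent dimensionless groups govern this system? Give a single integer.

Write exponents as rows I,T,Θ,M / cols X1,X2,X3,X4:
  I: [-1 -3  1 -1]
  T: [ 1 -1  0 -1]
  Θ: [ 1  1  0  1]
  M: [ 1  1 -1 -1]
Row reduction gives pivot columns X1,X2,X3; rank = 3
n=4, r=3 ⇒ 1 dimensionless group

1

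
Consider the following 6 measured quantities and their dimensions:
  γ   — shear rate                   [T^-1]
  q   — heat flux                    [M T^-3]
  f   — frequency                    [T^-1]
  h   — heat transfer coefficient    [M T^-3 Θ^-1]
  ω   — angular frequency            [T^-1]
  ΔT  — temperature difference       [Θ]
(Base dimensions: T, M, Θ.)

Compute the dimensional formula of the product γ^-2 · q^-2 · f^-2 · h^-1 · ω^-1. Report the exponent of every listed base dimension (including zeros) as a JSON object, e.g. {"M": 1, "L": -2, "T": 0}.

Dimensional matrix (T×M×Θ by γ×q×f×h×ω×ΔT):
  T: [-1 -3 -1 -3 -1  0]
  M: [ 0  1  0  1  0  0]
  Θ: [ 0  0  0 -1  0  1]
  [T]: (-2)·-1+(-2)·-3+(-2)·-1+(-1)·-3+(-1)·-1 = 14
  [M]: (-2)·0+(-2)·1+(-2)·0+(-1)·1+(-1)·0 = -3
  [Θ]: (-2)·0+(-2)·0+(-2)·0+(-1)·-1+(-1)·0 = 1
⇒ T^14 M^-3 Θ

{"T": 14, "M": -3, "Θ": 1}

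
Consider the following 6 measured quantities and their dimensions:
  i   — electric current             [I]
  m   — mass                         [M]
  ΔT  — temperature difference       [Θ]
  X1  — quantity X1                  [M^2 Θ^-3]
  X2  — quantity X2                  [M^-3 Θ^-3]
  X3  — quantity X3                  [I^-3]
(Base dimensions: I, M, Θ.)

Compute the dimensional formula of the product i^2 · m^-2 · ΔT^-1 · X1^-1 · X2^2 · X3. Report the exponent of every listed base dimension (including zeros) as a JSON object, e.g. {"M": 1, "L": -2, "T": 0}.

{"I": -1, "M": -10, "Θ": -4}

Write exponents as rows I,M,Θ / cols i,m,ΔT,X1,X2,X3:
  I: [ 1  0  0  0  0 -3]
  M: [ 0  1  0  2 -3  0]
  Θ: [ 0  0  1 -3 -3  0]
  [I]: (2)·1+(-2)·0+(-1)·0+(-1)·0+(2)·0+(1)·-3 = -1
  [M]: (2)·0+(-2)·1+(-1)·0+(-1)·2+(2)·-3+(1)·0 = -10
  [Θ]: (2)·0+(-2)·0+(-1)·1+(-1)·-3+(2)·-3+(1)·0 = -4
⇒ I^-1 M^-10 Θ^-4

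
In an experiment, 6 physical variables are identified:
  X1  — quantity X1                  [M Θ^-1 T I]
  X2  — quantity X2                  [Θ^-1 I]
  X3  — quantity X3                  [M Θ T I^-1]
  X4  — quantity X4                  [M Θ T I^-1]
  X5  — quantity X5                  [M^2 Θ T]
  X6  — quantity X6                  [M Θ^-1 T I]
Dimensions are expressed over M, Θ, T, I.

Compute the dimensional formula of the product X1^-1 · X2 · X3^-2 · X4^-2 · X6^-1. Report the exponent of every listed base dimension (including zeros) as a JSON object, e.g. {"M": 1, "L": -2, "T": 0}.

{"M": -6, "Θ": -3, "T": -6, "I": 3}

Write exponents as rows M,Θ,T,I / cols X1,X2,X3,X4,X5,X6:
  M: [ 1  0  1  1  2  1]
  Θ: [-1 -1  1  1  1 -1]
  T: [ 1  0  1  1  1  1]
  I: [ 1  1 -1 -1  0  1]
  [M]: (-1)·1+(1)·0+(-2)·1+(-2)·1+(-1)·1 = -6
  [Θ]: (-1)·-1+(1)·-1+(-2)·1+(-2)·1+(-1)·-1 = -3
  [T]: (-1)·1+(1)·0+(-2)·1+(-2)·1+(-1)·1 = -6
  [I]: (-1)·1+(1)·1+(-2)·-1+(-2)·-1+(-1)·1 = 3
⇒ M^-6 Θ^-3 T^-6 I^3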